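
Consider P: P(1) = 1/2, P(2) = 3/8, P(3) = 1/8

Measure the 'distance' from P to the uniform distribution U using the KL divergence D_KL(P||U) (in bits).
0.1793 bits

U(i) = 1/3 for all i

D_KL(P||U) = Σ P(x) log₂(P(x) / (1/3))
           = Σ P(x) log₂(P(x)) + log₂(3)
           = log₂(3) - H(P)

H(P) = -Σ P(x) log₂(P(x)):
  -P(1)·log₂(P(1)) = -(1/2)·log₂(1/2) = 0.50000
  -P(2)·log₂(P(2)) = -(3/8)·log₂(3/8) = 0.53064
  -P(3)·log₂(P(3)) = -(1/8)·log₂(1/8) = 0.37500
H(P) = 0.50000 + 0.53064 + 0.37500 = 1.40564 bits

log₂(3) = 1.58496 bits

D_KL(P||U) = 1.58496 - 1.40564 = 0.17932 ≈ 0.1793 bits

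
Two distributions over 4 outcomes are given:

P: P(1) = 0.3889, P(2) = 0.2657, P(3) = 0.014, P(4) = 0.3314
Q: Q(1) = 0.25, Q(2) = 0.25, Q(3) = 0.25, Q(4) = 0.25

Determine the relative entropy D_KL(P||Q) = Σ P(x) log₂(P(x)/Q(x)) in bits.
0.3478 bits

D_KL(P||Q) = Σ P(x) log₂(P(x)/Q(x))

Computing term by term:
  P(1)·log₂(P(1)/Q(1)) = 0.3889·log₂(0.3889/0.25) = 0.24791
  P(2)·log₂(P(2)/Q(2)) = 0.2657·log₂(0.2657/0.25) = 0.02335
  P(3)·log₂(P(3)/Q(3)) = 0.014·log₂(0.014/0.25) = -0.05822
  P(4)·log₂(P(4)/Q(4)) = 0.3314·log₂(0.3314/0.25) = 0.13476

D_KL(P||Q) = 0.24791 + 0.02335 - 0.05822 + 0.13476 = 0.34780 ≈ 0.3478 bits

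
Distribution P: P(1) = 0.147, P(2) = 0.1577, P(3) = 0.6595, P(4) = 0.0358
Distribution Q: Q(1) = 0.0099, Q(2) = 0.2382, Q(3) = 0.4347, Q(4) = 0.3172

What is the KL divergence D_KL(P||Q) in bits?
0.7622 bits

D_KL(P||Q) = Σ P(x) log₂(P(x)/Q(x))

Computing term by term:
  P(1)·log₂(P(1)/Q(1)) = 0.147·log₂(0.147/0.0099) = 0.57216
  P(2)·log₂(P(2)/Q(2)) = 0.1577·log₂(0.1577/0.2382) = -0.09383
  P(3)·log₂(P(3)/Q(3)) = 0.6595·log₂(0.6595/0.4347) = 0.39659
  P(4)·log₂(P(4)/Q(4)) = 0.0358·log₂(0.0358/0.3172) = -0.11268

D_KL(P||Q) = 0.57216 - 0.09383 + 0.39659 - 0.11268 = 0.76224 ≈ 0.7622 bits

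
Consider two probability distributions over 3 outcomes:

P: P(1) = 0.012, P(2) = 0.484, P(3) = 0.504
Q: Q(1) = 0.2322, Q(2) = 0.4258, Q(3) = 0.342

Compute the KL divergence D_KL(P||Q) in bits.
0.3201 bits

D_KL(P||Q) = Σ P(x) log₂(P(x)/Q(x))

Computing term by term:
  P(1)·log₂(P(1)/Q(1)) = 0.012·log₂(0.012/0.2322) = -0.05129
  P(2)·log₂(P(2)/Q(2)) = 0.484·log₂(0.484/0.4258) = 0.08946
  P(3)·log₂(P(3)/Q(3)) = 0.504·log₂(0.504/0.342) = 0.28195

D_KL(P||Q) = -0.05129 + 0.08946 + 0.28195 = 0.32012 ≈ 0.3201 bits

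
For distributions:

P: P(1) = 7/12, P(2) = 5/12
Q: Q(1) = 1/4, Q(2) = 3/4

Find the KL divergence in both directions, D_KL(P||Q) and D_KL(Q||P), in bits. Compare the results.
D_KL(P||Q) = 0.3597 bits, D_KL(Q||P) = 0.3304 bits. D_KL(P||Q) is larger than D_KL(Q||P) by 0.0293 bits; the two directions differ.

D_KL(P||Q) = Σ P(x) log₂(P(x)/Q(x))

Computing term by term:
  P(1)·log₂(P(1)/Q(1)) = (7/12)·log₂((7/12)/(1/4)) = 0.71306
  P(2)·log₂(P(2)/Q(2)) = (5/12)·log₂((5/12)/(3/4)) = -0.35333

D_KL(P||Q) = 0.71306 - 0.35333 = 0.35973 ≈ 0.3597 bits

D_KL(Q||P) = Σ Q(x) log₂(Q(x)/P(x))

Computing term by term:
  Q(1)·log₂(Q(1)/P(1)) = (1/4)·log₂((1/4)/(7/12)) = -0.30560
  Q(2)·log₂(Q(2)/P(2)) = (3/4)·log₂((3/4)/(5/12)) = 0.63600

D_KL(Q||P) = -0.30560 + 0.63600 = 0.33040 ≈ 0.3304 bits

These are NOT equal (difference: 0.0293 bits). KL divergence is asymmetric: D_KL(P||Q) ≠ D_KL(Q||P) in general.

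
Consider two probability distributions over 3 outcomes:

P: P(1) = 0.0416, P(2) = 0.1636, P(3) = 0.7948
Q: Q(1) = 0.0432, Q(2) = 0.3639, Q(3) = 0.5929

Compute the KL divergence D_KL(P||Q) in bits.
0.1451 bits

D_KL(P||Q) = Σ P(x) log₂(P(x)/Q(x))

Computing term by term:
  P(1)·log₂(P(1)/Q(1)) = 0.0416·log₂(0.0416/0.0432) = -0.00227
  P(2)·log₂(P(2)/Q(2)) = 0.1636·log₂(0.1636/0.3639) = -0.18869
  P(3)·log₂(P(3)/Q(3)) = 0.7948·log₂(0.7948/0.5929) = 0.33604

D_KL(P||Q) = -0.00227 - 0.18869 + 0.33604 = 0.14508 ≈ 0.1451 bits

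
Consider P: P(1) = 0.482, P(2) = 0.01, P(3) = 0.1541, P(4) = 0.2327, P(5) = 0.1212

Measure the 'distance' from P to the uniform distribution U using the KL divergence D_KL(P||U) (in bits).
0.4738 bits

U(i) = 1/5 for all i

D_KL(P||U) = Σ P(x) log₂(P(x) / (1/5))
           = Σ P(x) log₂(P(x)) + log₂(5)
           = log₂(5) - H(P)

H(P) = -Σ P(x) log₂(P(x)):
  -P(1)·log₂(P(1)) = -(0.482)·log₂(0.482) = 0.50750
  -P(2)·log₂(P(2)) = -(0.01)·log₂(0.01) = 0.06644
  -P(3)·log₂(P(3)) = -(0.1541)·log₂(0.1541) = 0.41577
  -P(4)·log₂(P(4)) = -(0.2327)·log₂(0.2327) = 0.48947
  -P(5)·log₂(P(5)) = -(0.1212)·log₂(0.1212) = 0.36900
H(P) = 0.50750 + 0.06644 + 0.41577 + 0.48947 + 0.36900 = 1.84818 bits

log₂(5) = 2.32193 bits

D_KL(P||U) = 2.32193 - 1.84818 = 0.47375 ≈ 0.4738 bits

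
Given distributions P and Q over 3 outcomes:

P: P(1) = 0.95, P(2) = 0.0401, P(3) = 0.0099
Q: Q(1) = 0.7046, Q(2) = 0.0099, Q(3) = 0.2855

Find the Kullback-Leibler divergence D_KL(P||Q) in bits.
0.4425 bits

D_KL(P||Q) = Σ P(x) log₂(P(x)/Q(x))

Computing term by term:
  P(1)·log₂(P(1)/Q(1)) = 0.95·log₂(0.95/0.7046) = 0.40957
  P(2)·log₂(P(2)/Q(2)) = 0.0401·log₂(0.0401/0.0099) = 0.08093
  P(3)·log₂(P(3)/Q(3)) = 0.0099·log₂(0.0099/0.2855) = -0.04801

D_KL(P||Q) = 0.40957 + 0.08093 - 0.04801 = 0.44249 ≈ 0.4425 bits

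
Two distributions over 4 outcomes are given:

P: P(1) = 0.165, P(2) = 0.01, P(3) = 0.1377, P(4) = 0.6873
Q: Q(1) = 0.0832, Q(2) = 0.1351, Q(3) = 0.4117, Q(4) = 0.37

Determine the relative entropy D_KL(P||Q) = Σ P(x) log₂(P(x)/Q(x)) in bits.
0.5219 bits

D_KL(P||Q) = Σ P(x) log₂(P(x)/Q(x))

Computing term by term:
  P(1)·log₂(P(1)/Q(1)) = 0.165·log₂(0.165/0.0832) = 0.16299
  P(2)·log₂(P(2)/Q(2)) = 0.01·log₂(0.01/0.1351) = -0.03756
  P(3)·log₂(P(3)/Q(3)) = 0.1377·log₂(0.1377/0.4117) = -0.21757
  P(4)·log₂(P(4)/Q(4)) = 0.6873·log₂(0.6873/0.37) = 0.61404

D_KL(P||Q) = 0.16299 - 0.03756 - 0.21757 + 0.61404 = 0.52190 ≈ 0.5219 bits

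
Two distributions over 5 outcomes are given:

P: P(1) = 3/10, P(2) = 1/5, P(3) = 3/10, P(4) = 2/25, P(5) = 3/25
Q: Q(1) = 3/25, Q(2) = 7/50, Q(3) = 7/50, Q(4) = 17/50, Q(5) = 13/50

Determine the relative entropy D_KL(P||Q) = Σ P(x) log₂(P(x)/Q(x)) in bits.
0.5285 bits

D_KL(P||Q) = Σ P(x) log₂(P(x)/Q(x))

Computing term by term:
  P(1)·log₂(P(1)/Q(1)) = (3/10)·log₂((3/10)/(3/25)) = 0.39658
  P(2)·log₂(P(2)/Q(2)) = (1/5)·log₂((1/5)/(7/50)) = 0.10291
  P(3)·log₂(P(3)/Q(3)) = (3/10)·log₂((3/10)/(7/50)) = 0.32986
  P(4)·log₂(P(4)/Q(4)) = (2/25)·log₂((2/25)/(17/50)) = -0.16700
  P(5)·log₂(P(5)/Q(5)) = (3/25)·log₂((3/25)/(13/50)) = -0.13386

D_KL(P||Q) = 0.39658 + 0.10291 + 0.32986 - 0.16700 - 0.13386 = 0.52849 ≈ 0.5285 bits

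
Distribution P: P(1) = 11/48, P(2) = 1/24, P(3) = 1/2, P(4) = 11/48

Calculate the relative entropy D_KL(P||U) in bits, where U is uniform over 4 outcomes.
0.3348 bits

U(i) = 1/4 for all i

D_KL(P||U) = Σ P(x) log₂(P(x) / (1/4))
           = Σ P(x) log₂(P(x)) + log₂(4)
           = log₂(4) - H(P)

H(P) = -Σ P(x) log₂(P(x)):
  -P(1)·log₂(P(1)) = -(11/48)·log₂(11/48) = 0.48710
  -P(2)·log₂(P(2)) = -(1/24)·log₂(1/24) = 0.19104
  -P(3)·log₂(P(3)) = -(1/2)·log₂(1/2) = 0.50000
  -P(4)·log₂(P(4)) = -(11/48)·log₂(11/48) = 0.48710
H(P) = 0.48710 + 0.19104 + 0.50000 + 0.48710 = 1.66524 bits

log₂(4) = 2.00000 bits

D_KL(P||U) = 2.00000 - 1.66524 = 0.33476 ≈ 0.3348 bits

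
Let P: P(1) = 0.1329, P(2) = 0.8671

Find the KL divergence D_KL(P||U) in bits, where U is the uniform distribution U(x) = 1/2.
0.4347 bits

U(i) = 1/2 for all i

D_KL(P||U) = Σ P(x) log₂(P(x) / (1/2))
           = Σ P(x) log₂(P(x)) + log₂(2)
           = log₂(2) - H(P)

H(P) = -Σ P(x) log₂(P(x)):
  -P(1)·log₂(P(1)) = -(0.1329)·log₂(0.1329) = 0.38695
  -P(2)·log₂(P(2)) = -(0.8671)·log₂(0.8671) = 0.17839
H(P) = 0.38695 + 0.17839 = 0.56534 bits

log₂(2) = 1.00000 bits

D_KL(P||U) = 1.00000 - 0.56534 = 0.43466 ≈ 0.4347 bits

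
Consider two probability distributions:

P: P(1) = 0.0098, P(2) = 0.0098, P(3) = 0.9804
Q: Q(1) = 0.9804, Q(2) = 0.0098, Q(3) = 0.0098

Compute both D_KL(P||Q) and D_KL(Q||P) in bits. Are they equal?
D_KL(P||Q) = 6.4491 bits, D_KL(Q||P) = 6.4491 bits. Yes, in this case they are equal (although KL divergence is not symmetric in general).

D_KL(P||Q) = Σ P(x) log₂(P(x)/Q(x))

Computing term by term:
  P(1)·log₂(P(1)/Q(1)) = 0.0098·log₂(0.0098/0.9804) = -0.06512
  P(2)·log₂(P(2)/Q(2)) = 0.0098·log₂(0.0098/0.0098) = 0.00000
  P(3)·log₂(P(3)/Q(3)) = 0.9804·log₂(0.9804/0.0098) = 6.51421

D_KL(P||Q) = -0.06512 + 0.00000 + 6.51421 = 6.44909 ≈ 6.4491 bits

D_KL(Q||P) = Σ Q(x) log₂(Q(x)/P(x))

Computing term by term:
  Q(1)·log₂(Q(1)/P(1)) = 0.9804·log₂(0.9804/0.0098) = 6.51421
  Q(2)·log₂(Q(2)/P(2)) = 0.0098·log₂(0.0098/0.0098) = 0.00000
  Q(3)·log₂(Q(3)/P(3)) = 0.0098·log₂(0.0098/0.9804) = -0.06512

D_KL(Q||P) = 6.51421 + 0.00000 - 0.06512 = 6.44909 ≈ 6.4491 bits

These ARE equal here. Q is P with outcomes relabeled (Q(1) = P(3), Q(3) = P(1)) by a relabeling that is its own inverse, so the two sums contain exactly the same terms in a different order. This is a special case — KL divergence is not symmetric in general: D_KL(P||Q) ≠ D_KL(Q||P) for most P, Q.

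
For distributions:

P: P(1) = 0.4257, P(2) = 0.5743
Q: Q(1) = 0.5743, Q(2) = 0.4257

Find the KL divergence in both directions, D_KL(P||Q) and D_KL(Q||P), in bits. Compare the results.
D_KL(P||Q) = 0.0642 bits, D_KL(Q||P) = 0.0642 bits. The two directions give exactly the same value for this pair.

D_KL(P||Q) = Σ P(x) log₂(P(x)/Q(x))

Computing term by term:
  P(1)·log₂(P(1)/Q(1)) = 0.4257·log₂(0.4257/0.5743) = -0.18389
  P(2)·log₂(P(2)/Q(2)) = 0.5743·log₂(0.5743/0.4257) = 0.24808

D_KL(P||Q) = -0.18389 + 0.24808 = 0.06419 ≈ 0.0642 bits

D_KL(Q||P) = Σ Q(x) log₂(Q(x)/P(x))

Computing term by term:
  Q(1)·log₂(Q(1)/P(1)) = 0.5743·log₂(0.5743/0.4257) = 0.24808
  Q(2)·log₂(Q(2)/P(2)) = 0.4257·log₂(0.4257/0.5743) = -0.18389

D_KL(Q||P) = 0.24808 - 0.18389 = 0.06419 ≈ 0.0642 bits

These ARE equal here. Q is P with outcomes relabeled (Q(1) = P(2), Q(2) = P(1)) by a relabeling that is its own inverse, so the two sums contain exactly the same terms in a different order. This is a special case — KL divergence is not symmetric in general: D_KL(P||Q) ≠ D_KL(Q||P) for most P, Q.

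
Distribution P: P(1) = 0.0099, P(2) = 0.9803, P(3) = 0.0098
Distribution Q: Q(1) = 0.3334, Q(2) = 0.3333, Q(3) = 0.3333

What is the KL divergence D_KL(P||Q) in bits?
1.4257 bits

D_KL(P||Q) = Σ P(x) log₂(P(x)/Q(x))

Computing term by term:
  P(1)·log₂(P(1)/Q(1)) = 0.0099·log₂(0.0099/0.3334) = -0.05023
  P(2)·log₂(P(2)/Q(2)) = 0.9803·log₂(0.9803/0.3333) = 1.52574
  P(3)·log₂(P(3)/Q(3)) = 0.0098·log₂(0.0098/0.3333) = -0.04986

D_KL(P||Q) = -0.05023 + 1.52574 - 0.04986 = 1.42565 ≈ 1.4257 bits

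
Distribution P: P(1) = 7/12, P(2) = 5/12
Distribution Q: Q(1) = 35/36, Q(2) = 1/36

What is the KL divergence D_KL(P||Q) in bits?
1.1980 bits

D_KL(P||Q) = Σ P(x) log₂(P(x)/Q(x))

Computing term by term:
  P(1)·log₂(P(1)/Q(1)) = (7/12)·log₂((7/12)/(35/36)) = -0.42990
  P(2)·log₂(P(2)/Q(2)) = (5/12)·log₂((5/12)/(1/36)) = 1.62787

D_KL(P||Q) = -0.42990 + 1.62787 = 1.19797 ≈ 1.1980 bits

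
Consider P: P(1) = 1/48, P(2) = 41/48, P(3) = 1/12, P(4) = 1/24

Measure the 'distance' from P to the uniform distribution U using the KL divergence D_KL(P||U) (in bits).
1.1996 bits

U(i) = 1/4 for all i

D_KL(P||U) = Σ P(x) log₂(P(x) / (1/4))
           = Σ P(x) log₂(P(x)) + log₂(4)
           = log₂(4) - H(P)

H(P) = -Σ P(x) log₂(P(x)):
  -P(1)·log₂(P(1)) = -(1/48)·log₂(1/48) = 0.11635
  -P(2)·log₂(P(2)) = -(41/48)·log₂(41/48) = 0.19425
  -P(3)·log₂(P(3)) = -(1/12)·log₂(1/12) = 0.29875
  -P(4)·log₂(P(4)) = -(1/24)·log₂(1/24) = 0.19104
H(P) = 0.11635 + 0.19425 + 0.29875 + 0.19104 = 0.80039 bits

log₂(4) = 2.00000 bits

D_KL(P||U) = 2.00000 - 0.80039 = 1.19961 ≈ 1.1996 bits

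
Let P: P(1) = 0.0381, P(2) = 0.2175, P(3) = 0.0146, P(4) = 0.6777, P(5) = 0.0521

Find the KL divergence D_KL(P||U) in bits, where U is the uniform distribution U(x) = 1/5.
0.9721 bits

U(i) = 1/5 for all i

D_KL(P||U) = Σ P(x) log₂(P(x) / (1/5))
           = Σ P(x) log₂(P(x)) + log₂(5)
           = log₂(5) - H(P)

H(P) = -Σ P(x) log₂(P(x)):
  -P(1)·log₂(P(1)) = -(0.0381)·log₂(0.0381) = 0.17961
  -P(2)·log₂(P(2)) = -(0.2175)·log₂(0.2175) = 0.47870
  -P(3)·log₂(P(3)) = -(0.0146)·log₂(0.0146) = 0.08903
  -P(4)·log₂(P(4)) = -(0.6777)·log₂(0.6777) = 0.38038
  -P(5)·log₂(P(5)) = -(0.0521)·log₂(0.0521) = 0.22208
H(P) = 0.17961 + 0.47870 + 0.08903 + 0.38038 + 0.22208 = 1.34980 bits

log₂(5) = 2.32193 bits

D_KL(P||U) = 2.32193 - 1.34980 = 0.97213 ≈ 0.9721 bits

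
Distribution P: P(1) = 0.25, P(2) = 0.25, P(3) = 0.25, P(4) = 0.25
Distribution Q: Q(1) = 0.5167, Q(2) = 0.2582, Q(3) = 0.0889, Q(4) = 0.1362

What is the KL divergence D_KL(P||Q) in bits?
0.3185 bits

D_KL(P||Q) = Σ P(x) log₂(P(x)/Q(x))

Computing term by term:
  P(1)·log₂(P(1)/Q(1)) = 0.25·log₂(0.25/0.5167) = -0.26185
  P(2)·log₂(P(2)/Q(2)) = 0.25·log₂(0.25/0.2582) = -0.01164
  P(3)·log₂(P(3)/Q(3)) = 0.25·log₂(0.25/0.0889) = 0.37292
  P(4)·log₂(P(4)/Q(4)) = 0.25·log₂(0.25/0.1362) = 0.21905

D_KL(P||Q) = -0.26185 - 0.01164 + 0.37292 + 0.21905 = 0.31848 ≈ 0.3185 bits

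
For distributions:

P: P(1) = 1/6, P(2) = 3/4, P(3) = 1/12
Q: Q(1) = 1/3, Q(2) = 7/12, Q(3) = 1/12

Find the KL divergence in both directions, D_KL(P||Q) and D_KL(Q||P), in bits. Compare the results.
D_KL(P||Q) = 0.1053 bits, D_KL(Q||P) = 0.1218 bits. D_KL(Q||P) is larger than D_KL(P||Q) by 0.0165 bits; the two directions differ.

D_KL(P||Q) = Σ P(x) log₂(P(x)/Q(x))

Computing term by term:
  P(1)·log₂(P(1)/Q(1)) = (1/6)·log₂((1/6)/(1/3)) = -0.16667
  P(2)·log₂(P(2)/Q(2)) = (3/4)·log₂((3/4)/(7/12)) = 0.27193
  P(3)·log₂(P(3)/Q(3)) = (1/12)·log₂((1/12)/(1/12)) = 0.00000

D_KL(P||Q) = -0.16667 + 0.27193 + 0.00000 = 0.10526 ≈ 0.1053 bits

D_KL(Q||P) = Σ Q(x) log₂(Q(x)/P(x))

Computing term by term:
  Q(1)·log₂(Q(1)/P(1)) = (1/3)·log₂((1/3)/(1/6)) = 0.33333
  Q(2)·log₂(Q(2)/P(2)) = (7/12)·log₂((7/12)/(3/4)) = -0.21150
  Q(3)·log₂(Q(3)/P(3)) = (1/12)·log₂((1/12)/(1/12)) = 0.00000

D_KL(Q||P) = 0.33333 - 0.21150 + 0.00000 = 0.12183 ≈ 0.1218 bits

These are NOT equal (difference: 0.0165 bits). KL divergence is asymmetric: D_KL(P||Q) ≠ D_KL(Q||P) in general.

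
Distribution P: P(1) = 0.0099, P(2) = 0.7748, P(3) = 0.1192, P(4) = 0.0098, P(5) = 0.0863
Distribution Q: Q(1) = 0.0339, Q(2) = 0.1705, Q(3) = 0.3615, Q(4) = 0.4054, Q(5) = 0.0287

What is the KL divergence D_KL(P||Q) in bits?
1.5683 bits

D_KL(P||Q) = Σ P(x) log₂(P(x)/Q(x))

Computing term by term:
  P(1)·log₂(P(1)/Q(1)) = 0.0099·log₂(0.0099/0.0339) = -0.01758
  P(2)·log₂(P(2)/Q(2)) = 0.7748·log₂(0.7748/0.1705) = 1.69220
  P(3)·log₂(P(3)/Q(3)) = 0.1192·log₂(0.1192/0.3615) = -0.19079
  P(4)·log₂(P(4)/Q(4)) = 0.0098·log₂(0.0098/0.4054) = -0.05263
  P(5)·log₂(P(5)/Q(5)) = 0.0863·log₂(0.0863/0.0287) = 0.13707

D_KL(P||Q) = -0.01758 + 1.69220 - 0.19079 - 0.05263 + 0.13707 = 1.56827 ≈ 1.5683 bits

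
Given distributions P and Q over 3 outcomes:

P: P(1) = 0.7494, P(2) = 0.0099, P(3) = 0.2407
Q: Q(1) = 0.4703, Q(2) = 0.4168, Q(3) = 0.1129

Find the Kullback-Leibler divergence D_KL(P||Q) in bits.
0.7132 bits

D_KL(P||Q) = Σ P(x) log₂(P(x)/Q(x))

Computing term by term:
  P(1)·log₂(P(1)/Q(1)) = 0.7494·log₂(0.7494/0.4703) = 0.50371
  P(2)·log₂(P(2)/Q(2)) = 0.0099·log₂(0.0099/0.4168) = -0.05342
  P(3)·log₂(P(3)/Q(3)) = 0.2407·log₂(0.2407/0.1129) = 0.26289

D_KL(P||Q) = 0.50371 - 0.05342 + 0.26289 = 0.71318 ≈ 0.7132 bits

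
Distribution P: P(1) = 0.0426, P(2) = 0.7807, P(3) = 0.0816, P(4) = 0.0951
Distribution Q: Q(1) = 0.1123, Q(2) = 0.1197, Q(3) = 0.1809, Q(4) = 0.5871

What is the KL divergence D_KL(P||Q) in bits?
1.7090 bits

D_KL(P||Q) = Σ P(x) log₂(P(x)/Q(x))

Computing term by term:
  P(1)·log₂(P(1)/Q(1)) = 0.0426·log₂(0.0426/0.1123) = -0.05957
  P(2)·log₂(P(2)/Q(2)) = 0.7807·log₂(0.7807/0.1197) = 2.11206
  P(3)·log₂(P(3)/Q(3)) = 0.0816·log₂(0.0816/0.1809) = -0.09372
  P(4)·log₂(P(4)/Q(4)) = 0.0951·log₂(0.0951/0.5871) = -0.24974

D_KL(P||Q) = -0.05957 + 2.11206 - 0.09372 - 0.24974 = 1.70903 ≈ 1.7090 bits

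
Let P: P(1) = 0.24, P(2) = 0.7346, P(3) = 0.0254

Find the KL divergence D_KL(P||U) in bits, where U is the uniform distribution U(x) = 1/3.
0.6294 bits

U(i) = 1/3 for all i

D_KL(P||U) = Σ P(x) log₂(P(x) / (1/3))
           = Σ P(x) log₂(P(x)) + log₂(3)
           = log₂(3) - H(P)

H(P) = -Σ P(x) log₂(P(x)):
  -P(1)·log₂(P(1)) = -(0.24)·log₂(0.24) = 0.49413
  -P(2)·log₂(P(2)) = -(0.7346)·log₂(0.7346) = 0.32687
  -P(3)·log₂(P(3)) = -(0.0254)·log₂(0.0254) = 0.13460
H(P) = 0.49413 + 0.32687 + 0.13460 = 0.95560 bits

log₂(3) = 1.58496 bits

D_KL(P||U) = 1.58496 - 0.95560 = 0.62936 ≈ 0.6294 bits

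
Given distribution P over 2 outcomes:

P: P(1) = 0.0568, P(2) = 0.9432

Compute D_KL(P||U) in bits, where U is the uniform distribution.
0.6854 bits

U(i) = 1/2 for all i

D_KL(P||U) = Σ P(x) log₂(P(x) / (1/2))
           = Σ P(x) log₂(P(x)) + log₂(2)
           = log₂(2) - H(P)

H(P) = -Σ P(x) log₂(P(x)):
  -P(1)·log₂(P(1)) = -(0.0568)·log₂(0.0568) = 0.23504
  -P(2)·log₂(P(2)) = -(0.9432)·log₂(0.9432) = 0.07957
H(P) = 0.23504 + 0.07957 = 0.31461 bits

log₂(2) = 1.00000 bits

D_KL(P||U) = 1.00000 - 0.31461 = 0.68539 ≈ 0.6854 bits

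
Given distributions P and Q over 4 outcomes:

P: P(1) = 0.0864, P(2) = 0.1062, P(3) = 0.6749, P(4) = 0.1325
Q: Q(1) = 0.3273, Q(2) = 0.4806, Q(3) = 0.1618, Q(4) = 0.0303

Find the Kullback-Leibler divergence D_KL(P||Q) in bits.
1.2753 bits

D_KL(P||Q) = Σ P(x) log₂(P(x)/Q(x))

Computing term by term:
  P(1)·log₂(P(1)/Q(1)) = 0.0864·log₂(0.0864/0.3273) = -0.16602
  P(2)·log₂(P(2)/Q(2)) = 0.1062·log₂(0.1062/0.4806) = -0.23131
  P(3)·log₂(P(3)/Q(3)) = 0.6749·log₂(0.6749/0.1618) = 1.39061
  P(4)·log₂(P(4)/Q(4)) = 0.1325·log₂(0.1325/0.0303) = 0.28204

D_KL(P||Q) = -0.16602 - 0.23131 + 1.39061 + 0.28204 = 1.27532 ≈ 1.2753 bits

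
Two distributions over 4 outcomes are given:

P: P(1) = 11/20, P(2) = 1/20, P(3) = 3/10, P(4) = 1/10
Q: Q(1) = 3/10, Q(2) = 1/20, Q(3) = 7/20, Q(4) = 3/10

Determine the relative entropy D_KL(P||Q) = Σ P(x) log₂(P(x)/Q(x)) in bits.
0.2557 bits

D_KL(P||Q) = Σ P(x) log₂(P(x)/Q(x))

Computing term by term:
  P(1)·log₂(P(1)/Q(1)) = (11/20)·log₂((11/20)/(3/10)) = 0.48096
  P(2)·log₂(P(2)/Q(2)) = (1/20)·log₂((1/20)/(1/20)) = 0.00000
  P(3)·log₂(P(3)/Q(3)) = (3/10)·log₂((3/10)/(7/20)) = -0.06672
  P(4)·log₂(P(4)/Q(4)) = (1/10)·log₂((1/10)/(3/10)) = -0.15850

D_KL(P||Q) = 0.48096 + 0.00000 - 0.06672 - 0.15850 = 0.25574 ≈ 0.2557 bits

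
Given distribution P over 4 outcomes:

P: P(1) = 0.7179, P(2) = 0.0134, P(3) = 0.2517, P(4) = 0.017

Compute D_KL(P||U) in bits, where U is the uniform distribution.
0.9725 bits

U(i) = 1/4 for all i

D_KL(P||U) = Σ P(x) log₂(P(x) / (1/4))
           = Σ P(x) log₂(P(x)) + log₂(4)
           = log₂(4) - H(P)

H(P) = -Σ P(x) log₂(P(x)):
  -P(1)·log₂(P(1)) = -(0.7179)·log₂(0.7179) = 0.34326
  -P(2)·log₂(P(2)) = -(0.0134)·log₂(0.0134) = 0.08337
  -P(3)·log₂(P(3)) = -(0.2517)·log₂(0.2517) = 0.50094
  -P(4)·log₂(P(4)) = -(0.017)·log₂(0.017) = 0.09993
H(P) = 0.34326 + 0.08337 + 0.50094 + 0.09993 = 1.02750 bits

log₂(4) = 2.00000 bits

D_KL(P||U) = 2.00000 - 1.02750 = 0.97250 ≈ 0.9725 bits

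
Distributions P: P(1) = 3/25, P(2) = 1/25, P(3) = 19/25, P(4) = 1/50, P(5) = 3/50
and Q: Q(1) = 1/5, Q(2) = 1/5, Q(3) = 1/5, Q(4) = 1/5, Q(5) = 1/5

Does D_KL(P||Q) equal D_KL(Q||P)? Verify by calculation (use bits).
D_KL(P||Q) = 1.1118 bits, D_KL(Q||P) = 1.2384 bits. No — D_KL(P||Q) ≠ D_KL(Q||P) for this pair.

D_KL(P||Q) = Σ P(x) log₂(P(x)/Q(x))

Computing term by term:
  P(1)·log₂(P(1)/Q(1)) = (3/25)·log₂((3/25)/(1/5)) = -0.08844
  P(2)·log₂(P(2)/Q(2)) = (1/25)·log₂((1/25)/(1/5)) = -0.09288
  P(3)·log₂(P(3)/Q(3)) = (19/25)·log₂((19/25)/(1/5)) = 1.46376
  P(4)·log₂(P(4)/Q(4)) = (1/50)·log₂((1/50)/(1/5)) = -0.06644
  P(5)·log₂(P(5)/Q(5)) = (3/50)·log₂((3/50)/(1/5)) = -0.10422

D_KL(P||Q) = -0.08844 - 0.09288 + 1.46376 - 0.06644 - 0.10422 = 1.11178 ≈ 1.1118 bits

D_KL(Q||P) = Σ Q(x) log₂(Q(x)/P(x))

Computing term by term:
  Q(1)·log₂(Q(1)/P(1)) = (1/5)·log₂((1/5)/(3/25)) = 0.14739
  Q(2)·log₂(Q(2)/P(2)) = (1/5)·log₂((1/5)/(1/25)) = 0.46439
  Q(3)·log₂(Q(3)/P(3)) = (1/5)·log₂((1/5)/(19/25)) = -0.38520
  Q(4)·log₂(Q(4)/P(4)) = (1/5)·log₂((1/5)/(1/50)) = 0.66439
  Q(5)·log₂(Q(5)/P(5)) = (1/5)·log₂((1/5)/(3/50)) = 0.34739

D_KL(Q||P) = 0.14739 + 0.46439 - 0.38520 + 0.66439 + 0.34739 = 1.23836 ≈ 1.2384 bits

These are NOT equal (difference: 0.1266 bits). KL divergence is asymmetric: D_KL(P||Q) ≠ D_KL(Q||P) in general.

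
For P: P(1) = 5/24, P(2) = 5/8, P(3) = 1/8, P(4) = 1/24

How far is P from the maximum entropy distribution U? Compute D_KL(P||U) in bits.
0.5387 bits

U(i) = 1/4 for all i

D_KL(P||U) = Σ P(x) log₂(P(x) / (1/4))
           = Σ P(x) log₂(P(x)) + log₂(4)
           = log₂(4) - H(P)

H(P) = -Σ P(x) log₂(P(x)):
  -P(1)·log₂(P(1)) = -(5/24)·log₂(5/24) = 0.47147
  -P(2)·log₂(P(2)) = -(5/8)·log₂(5/8) = 0.42379
  -P(3)·log₂(P(3)) = -(1/8)·log₂(1/8) = 0.37500
  -P(4)·log₂(P(4)) = -(1/24)·log₂(1/24) = 0.19104
H(P) = 0.47147 + 0.42379 + 0.37500 + 0.19104 = 1.46130 bits

log₂(4) = 2.00000 bits

D_KL(P||U) = 2.00000 - 1.46130 = 0.53870 ≈ 0.5387 bits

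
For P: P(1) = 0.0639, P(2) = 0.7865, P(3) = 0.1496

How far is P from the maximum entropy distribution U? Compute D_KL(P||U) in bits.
0.6489 bits

U(i) = 1/3 for all i

D_KL(P||U) = Σ P(x) log₂(P(x) / (1/3))
           = Σ P(x) log₂(P(x)) + log₂(3)
           = log₂(3) - H(P)

H(P) = -Σ P(x) log₂(P(x)):
  -P(1)·log₂(P(1)) = -(0.0639)·log₂(0.0639) = 0.25356
  -P(2)·log₂(P(2)) = -(0.7865)·log₂(0.7865) = 0.27251
  -P(3)·log₂(P(3)) = -(0.1496)·log₂(0.1496) = 0.41003
H(P) = 0.25356 + 0.27251 + 0.41003 = 0.93610 bits

log₂(3) = 1.58496 bits

D_KL(P||U) = 1.58496 - 0.93610 = 0.64886 ≈ 0.6489 bits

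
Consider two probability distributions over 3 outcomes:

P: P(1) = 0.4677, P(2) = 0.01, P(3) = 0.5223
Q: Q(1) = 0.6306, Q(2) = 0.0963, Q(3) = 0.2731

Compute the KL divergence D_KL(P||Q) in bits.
0.2543 bits

D_KL(P||Q) = Σ P(x) log₂(P(x)/Q(x))

Computing term by term:
  P(1)·log₂(P(1)/Q(1)) = 0.4677·log₂(0.4677/0.6306) = -0.20164
  P(2)·log₂(P(2)/Q(2)) = 0.01·log₂(0.01/0.0963) = -0.03268
  P(3)·log₂(P(3)/Q(3)) = 0.5223·log₂(0.5223/0.2731) = 0.48859

D_KL(P||Q) = -0.20164 - 0.03268 + 0.48859 = 0.25427 ≈ 0.2543 bits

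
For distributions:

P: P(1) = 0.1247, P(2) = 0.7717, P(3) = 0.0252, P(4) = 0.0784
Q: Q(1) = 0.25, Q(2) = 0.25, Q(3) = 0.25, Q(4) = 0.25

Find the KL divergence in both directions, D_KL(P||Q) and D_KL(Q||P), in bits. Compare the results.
D_KL(P||Q) = 0.9152 bits, D_KL(Q||P) = 1.0902 bits. D_KL(Q||P) is larger than D_KL(P||Q) by 0.1750 bits; the two directions differ.

D_KL(P||Q) = Σ P(x) log₂(P(x)/Q(x))

Computing term by term:
  P(1)·log₂(P(1)/Q(1)) = 0.1247·log₂(0.1247/0.25) = -0.12513
  P(2)·log₂(P(2)/Q(2)) = 0.7717·log₂(0.7717/0.25) = 1.25487
  P(3)·log₂(P(3)/Q(3)) = 0.0252·log₂(0.0252/0.25) = -0.08342
  P(4)·log₂(P(4)/Q(4)) = 0.0784·log₂(0.0784/0.25) = -0.13116

D_KL(P||Q) = -0.12513 + 1.25487 - 0.08342 - 0.13116 = 0.91516 ≈ 0.9152 bits

D_KL(Q||P) = Σ Q(x) log₂(Q(x)/P(x))

Computing term by term:
  Q(1)·log₂(Q(1)/P(1)) = 0.25·log₂(0.25/0.1247) = 0.25087
  Q(2)·log₂(Q(2)/P(2)) = 0.25·log₂(0.25/0.7717) = -0.40653
  Q(3)·log₂(Q(3)/P(3)) = 0.25·log₂(0.25/0.0252) = 0.82761
  Q(4)·log₂(Q(4)/P(4)) = 0.25·log₂(0.25/0.0784) = 0.41825

D_KL(Q||P) = 0.25087 - 0.40653 + 0.82761 + 0.41825 = 1.09020 ≈ 1.0902 bits

These are NOT equal (difference: 0.1750 bits). KL divergence is asymmetric: D_KL(P||Q) ≠ D_KL(Q||P) in general.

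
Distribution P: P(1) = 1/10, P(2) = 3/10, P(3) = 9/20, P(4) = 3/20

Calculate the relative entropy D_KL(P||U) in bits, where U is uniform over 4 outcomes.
0.2178 bits

U(i) = 1/4 for all i

D_KL(P||U) = Σ P(x) log₂(P(x) / (1/4))
           = Σ P(x) log₂(P(x)) + log₂(4)
           = log₂(4) - H(P)

H(P) = -Σ P(x) log₂(P(x)):
  -P(1)·log₂(P(1)) = -(1/10)·log₂(1/10) = 0.33219
  -P(2)·log₂(P(2)) = -(3/10)·log₂(3/10) = 0.52109
  -P(3)·log₂(P(3)) = -(9/20)·log₂(9/20) = 0.51840
  -P(4)·log₂(P(4)) = -(3/20)·log₂(3/20) = 0.41054
H(P) = 0.33219 + 0.52109 + 0.51840 + 0.41054 = 1.78222 bits

log₂(4) = 2.00000 bits

D_KL(P||U) = 2.00000 - 1.78222 = 0.21778 ≈ 0.2178 bits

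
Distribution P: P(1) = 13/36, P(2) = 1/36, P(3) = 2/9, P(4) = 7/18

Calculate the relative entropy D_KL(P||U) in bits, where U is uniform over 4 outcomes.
0.3136 bits

U(i) = 1/4 for all i

D_KL(P||U) = Σ P(x) log₂(P(x) / (1/4))
           = Σ P(x) log₂(P(x)) + log₂(4)
           = log₂(4) - H(P)

H(P) = -Σ P(x) log₂(P(x)):
  -P(1)·log₂(P(1)) = -(13/36)·log₂(13/36) = 0.53065
  -P(2)·log₂(P(2)) = -(1/36)·log₂(1/36) = 0.14361
  -P(3)·log₂(P(3)) = -(2/9)·log₂(2/9) = 0.48221
  -P(4)·log₂(P(4)) = -(7/18)·log₂(7/18) = 0.52989
H(P) = 0.53065 + 0.14361 + 0.48221 + 0.52989 = 1.68636 bits

log₂(4) = 2.00000 bits

D_KL(P||U) = 2.00000 - 1.68636 = 0.31364 ≈ 0.3136 bits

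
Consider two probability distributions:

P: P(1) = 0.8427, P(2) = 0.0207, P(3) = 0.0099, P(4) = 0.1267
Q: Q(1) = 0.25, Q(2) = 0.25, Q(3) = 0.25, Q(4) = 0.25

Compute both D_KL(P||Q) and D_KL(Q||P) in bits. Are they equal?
D_KL(P||Q) = 1.2326 bits, D_KL(Q||P) = 1.8700 bits. No, they are not equal.

D_KL(P||Q) = Σ P(x) log₂(P(x)/Q(x))

Computing term by term:
  P(1)·log₂(P(1)/Q(1)) = 0.8427·log₂(0.8427/0.25) = 1.47733
  P(2)·log₂(P(2)/Q(2)) = 0.0207·log₂(0.0207/0.25) = -0.07440
  P(3)·log₂(P(3)/Q(3)) = 0.0099·log₂(0.0099/0.25) = -0.04612
  P(4)·log₂(P(4)/Q(4)) = 0.1267·log₂(0.1267/0.25) = -0.12423

D_KL(P||Q) = 1.47733 - 0.07440 - 0.04612 - 0.12423 = 1.23258 ≈ 1.2326 bits

D_KL(Q||P) = Σ Q(x) log₂(Q(x)/P(x))

Computing term by term:
  Q(1)·log₂(Q(1)/P(1)) = 0.25·log₂(0.25/0.8427) = -0.43827
  Q(2)·log₂(Q(2)/P(2)) = 0.25·log₂(0.25/0.0207) = 0.89856
  Q(3)·log₂(Q(3)/P(3)) = 0.25·log₂(0.25/0.0099) = 1.16459
  Q(4)·log₂(Q(4)/P(4)) = 0.25·log₂(0.25/0.1267) = 0.24513

D_KL(Q||P) = -0.43827 + 0.89856 + 1.16459 + 0.24513 = 1.87001 ≈ 1.8700 bits

These are NOT equal (difference: 0.6374 bits). KL divergence is asymmetric: D_KL(P||Q) ≠ D_KL(Q||P) in general.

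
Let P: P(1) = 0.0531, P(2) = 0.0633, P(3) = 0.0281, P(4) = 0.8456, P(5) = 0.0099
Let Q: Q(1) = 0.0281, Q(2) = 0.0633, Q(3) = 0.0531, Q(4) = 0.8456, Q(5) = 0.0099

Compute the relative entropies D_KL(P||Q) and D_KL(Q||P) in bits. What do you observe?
D_KL(P||Q) = 0.0230 bits, D_KL(Q||P) = 0.0230 bits. The two directions give the same value here, because Q is a self-inverse relabeling of P; in general KL divergence is asymmetric.

D_KL(P||Q) = Σ P(x) log₂(P(x)/Q(x))

Computing term by term:
  P(1)·log₂(P(1)/Q(1)) = 0.0531·log₂(0.0531/0.0281) = 0.04875
  P(2)·log₂(P(2)/Q(2)) = 0.0633·log₂(0.0633/0.0633) = 0.00000
  P(3)·log₂(P(3)/Q(3)) = 0.0281·log₂(0.0281/0.0531) = -0.02580
  P(4)·log₂(P(4)/Q(4)) = 0.8456·log₂(0.8456/0.8456) = 0.00000
  P(5)·log₂(P(5)/Q(5)) = 0.0099·log₂(0.0099/0.0099) = 0.00000

D_KL(P||Q) = 0.04875 + 0.00000 - 0.02580 + 0.00000 + 0.00000 = 0.02295 ≈ 0.0230 bits

D_KL(Q||P) = Σ Q(x) log₂(Q(x)/P(x))

Computing term by term:
  Q(1)·log₂(Q(1)/P(1)) = 0.0281·log₂(0.0281/0.0531) = -0.02580
  Q(2)·log₂(Q(2)/P(2)) = 0.0633·log₂(0.0633/0.0633) = 0.00000
  Q(3)·log₂(Q(3)/P(3)) = 0.0531·log₂(0.0531/0.0281) = 0.04875
  Q(4)·log₂(Q(4)/P(4)) = 0.8456·log₂(0.8456/0.8456) = 0.00000
  Q(5)·log₂(Q(5)/P(5)) = 0.0099·log₂(0.0099/0.0099) = 0.00000

D_KL(Q||P) = -0.02580 + 0.00000 + 0.04875 + 0.00000 + 0.00000 = 0.02295 ≈ 0.0230 bits

These ARE equal here. Q is P with outcomes relabeled (Q(1) = P(3), Q(3) = P(1)) by a relabeling that is its own inverse, so the two sums contain exactly the same terms in a different order. This is a special case — KL divergence is not symmetric in general: D_KL(P||Q) ≠ D_KL(Q||P) for most P, Q.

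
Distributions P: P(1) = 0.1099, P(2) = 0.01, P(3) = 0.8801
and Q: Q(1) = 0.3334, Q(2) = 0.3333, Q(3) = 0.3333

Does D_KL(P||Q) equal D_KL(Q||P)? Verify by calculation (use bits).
D_KL(P||Q) = 1.0063 bits, D_KL(Q||P) = 1.7530 bits. No — D_KL(P||Q) ≠ D_KL(Q||P) for this pair.

D_KL(P||Q) = Σ P(x) log₂(P(x)/Q(x))

Computing term by term:
  P(1)·log₂(P(1)/Q(1)) = 0.1099·log₂(0.1099/0.3334) = -0.17596
  P(2)·log₂(P(2)/Q(2)) = 0.01·log₂(0.01/0.3333) = -0.05059
  P(3)·log₂(P(3)/Q(3)) = 0.8801·log₂(0.8801/0.3333) = 1.23288

D_KL(P||Q) = -0.17596 - 0.05059 + 1.23288 = 1.00633 ≈ 1.0063 bits

D_KL(Q||P) = Σ Q(x) log₂(Q(x)/P(x))

Computing term by term:
  Q(1)·log₂(Q(1)/P(1)) = 0.3334·log₂(0.3334/0.1099) = 0.53379
  Q(2)·log₂(Q(2)/P(2)) = 0.3333·log₂(0.3333/0.01) = 1.68608
  Q(3)·log₂(Q(3)/P(3)) = 0.3333·log₂(0.3333/0.8801) = -0.46690

D_KL(Q||P) = 0.53379 + 1.68608 - 0.46690 = 1.75297 ≈ 1.7530 bits

These are NOT equal (difference: 0.7467 bits). KL divergence is asymmetric: D_KL(P||Q) ≠ D_KL(Q||P) in general.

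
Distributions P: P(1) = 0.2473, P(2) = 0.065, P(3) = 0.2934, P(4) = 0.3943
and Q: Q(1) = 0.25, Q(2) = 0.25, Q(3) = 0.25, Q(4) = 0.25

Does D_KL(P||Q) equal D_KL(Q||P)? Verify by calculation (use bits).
D_KL(P||Q) = 0.1968 bits, D_KL(Q||P) = 0.2677 bits. No — D_KL(P||Q) ≠ D_KL(Q||P) for this pair.

D_KL(P||Q) = Σ P(x) log₂(P(x)/Q(x))

Computing term by term:
  P(1)·log₂(P(1)/Q(1)) = 0.2473·log₂(0.2473/0.25) = -0.00387
  P(2)·log₂(P(2)/Q(2)) = 0.065·log₂(0.065/0.25) = -0.12632
  P(3)·log₂(P(3)/Q(3)) = 0.2934·log₂(0.2934/0.25) = 0.06776
  P(4)·log₂(P(4)/Q(4)) = 0.3943·log₂(0.3943/0.25) = 0.25920

D_KL(P||Q) = -0.00387 - 0.12632 + 0.06776 + 0.25920 = 0.19677 ≈ 0.1968 bits

D_KL(Q||P) = Σ Q(x) log₂(Q(x)/P(x))

Computing term by term:
  Q(1)·log₂(Q(1)/P(1)) = 0.25·log₂(0.25/0.2473) = 0.00392
  Q(2)·log₂(Q(2)/P(2)) = 0.25·log₂(0.25/0.065) = 0.48585
  Q(3)·log₂(Q(3)/P(3)) = 0.25·log₂(0.25/0.2934) = -0.05774
  Q(4)·log₂(Q(4)/P(4)) = 0.25·log₂(0.25/0.3943) = -0.16434

D_KL(Q||P) = 0.00392 + 0.48585 - 0.05774 - 0.16434 = 0.26769 ≈ 0.2677 bits

These are NOT equal (difference: 0.0709 bits). KL divergence is asymmetric: D_KL(P||Q) ≠ D_KL(Q||P) in general.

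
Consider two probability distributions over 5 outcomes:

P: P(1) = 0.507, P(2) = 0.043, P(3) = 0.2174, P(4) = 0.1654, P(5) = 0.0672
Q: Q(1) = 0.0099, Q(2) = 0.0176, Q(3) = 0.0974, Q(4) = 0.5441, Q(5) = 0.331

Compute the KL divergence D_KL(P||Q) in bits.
2.7475 bits

D_KL(P||Q) = Σ P(x) log₂(P(x)/Q(x))

Computing term by term:
  P(1)·log₂(P(1)/Q(1)) = 0.507·log₂(0.507/0.0099) = 2.87896
  P(2)·log₂(P(2)/Q(2)) = 0.043·log₂(0.043/0.0176) = 0.05542
  P(3)·log₂(P(3)/Q(3)) = 0.2174·log₂(0.2174/0.0974) = 0.25183
  P(4)·log₂(P(4)/Q(4)) = 0.1654·log₂(0.1654/0.5441) = -0.28414
  P(5)·log₂(P(5)/Q(5)) = 0.0672·log₂(0.0672/0.331) = -0.15458

D_KL(P||Q) = 2.87896 + 0.05542 + 0.25183 - 0.28414 - 0.15458 = 2.74749 ≈ 2.7475 bits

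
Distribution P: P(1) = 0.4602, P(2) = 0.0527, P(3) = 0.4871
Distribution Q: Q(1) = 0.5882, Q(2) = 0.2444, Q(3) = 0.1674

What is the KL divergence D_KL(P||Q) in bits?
0.4710 bits

D_KL(P||Q) = Σ P(x) log₂(P(x)/Q(x))

Computing term by term:
  P(1)·log₂(P(1)/Q(1)) = 0.4602·log₂(0.4602/0.5882) = -0.16293
  P(2)·log₂(P(2)/Q(2)) = 0.0527·log₂(0.0527/0.2444) = -0.11664
  P(3)·log₂(P(3)/Q(3)) = 0.4871·log₂(0.4871/0.1674) = 0.75058

D_KL(P||Q) = -0.16293 - 0.11664 + 0.75058 = 0.47101 ≈ 0.4710 bits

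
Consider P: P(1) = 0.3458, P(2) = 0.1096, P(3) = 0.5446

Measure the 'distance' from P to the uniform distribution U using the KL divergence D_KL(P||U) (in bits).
0.2281 bits

U(i) = 1/3 for all i

D_KL(P||U) = Σ P(x) log₂(P(x) / (1/3))
           = Σ P(x) log₂(P(x)) + log₂(3)
           = log₂(3) - H(P)

H(P) = -Σ P(x) log₂(P(x)):
  -P(1)·log₂(P(1)) = -(0.3458)·log₂(0.3458) = 0.52976
  -P(2)·log₂(P(2)) = -(0.1096)·log₂(0.1096) = 0.34959
  -P(3)·log₂(P(3)) = -(0.5446)·log₂(0.5446) = 0.47747
H(P) = 0.52976 + 0.34959 + 0.47747 = 1.35682 bits

log₂(3) = 1.58496 bits

D_KL(P||U) = 1.58496 - 1.35682 = 0.22814 ≈ 0.2281 bits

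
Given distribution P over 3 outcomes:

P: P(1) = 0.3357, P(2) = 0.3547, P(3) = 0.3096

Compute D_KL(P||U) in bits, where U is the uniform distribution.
0.0022 bits

U(i) = 1/3 for all i

D_KL(P||U) = Σ P(x) log₂(P(x) / (1/3))
           = Σ P(x) log₂(P(x)) + log₂(3)
           = log₂(3) - H(P)

H(P) = -Σ P(x) log₂(P(x)):
  -P(1)·log₂(P(1)) = -(0.3357)·log₂(0.3357) = 0.52865
  -P(2)·log₂(P(2)) = -(0.3547)·log₂(0.3547) = 0.53039
  -P(3)·log₂(P(3)) = -(0.3096)·log₂(0.3096) = 0.52370
H(P) = 0.52865 + 0.53039 + 0.52370 = 1.58274 bits

log₂(3) = 1.58496 bits

D_KL(P||U) = 1.58496 - 1.58274 = 0.00222 ≈ 0.0022 bits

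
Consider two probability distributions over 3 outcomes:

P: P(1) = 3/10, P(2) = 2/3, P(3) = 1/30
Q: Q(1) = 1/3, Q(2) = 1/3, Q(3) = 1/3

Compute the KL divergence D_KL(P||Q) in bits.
0.5103 bits

D_KL(P||Q) = Σ P(x) log₂(P(x)/Q(x))

Computing term by term:
  P(1)·log₂(P(1)/Q(1)) = (3/10)·log₂((3/10)/(1/3)) = -0.04560
  P(2)·log₂(P(2)/Q(2)) = (2/3)·log₂((2/3)/(1/3)) = 0.66667
  P(3)·log₂(P(3)/Q(3)) = (1/30)·log₂((1/30)/(1/3)) = -0.11073

D_KL(P||Q) = -0.04560 + 0.66667 - 0.11073 = 0.51034 ≈ 0.5103 bits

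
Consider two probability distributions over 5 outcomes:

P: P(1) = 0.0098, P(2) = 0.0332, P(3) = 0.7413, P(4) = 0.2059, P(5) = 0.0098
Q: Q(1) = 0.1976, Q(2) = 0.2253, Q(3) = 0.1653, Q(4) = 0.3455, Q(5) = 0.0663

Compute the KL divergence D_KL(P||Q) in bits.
1.2899 bits

D_KL(P||Q) = Σ P(x) log₂(P(x)/Q(x))

Computing term by term:
  P(1)·log₂(P(1)/Q(1)) = 0.0098·log₂(0.0098/0.1976) = -0.04247
  P(2)·log₂(P(2)/Q(2)) = 0.0332·log₂(0.0332/0.2253) = -0.09172
  P(3)·log₂(P(3)/Q(3)) = 0.7413·log₂(0.7413/0.1653) = 1.60489
  P(4)·log₂(P(4)/Q(4)) = 0.2059·log₂(0.2059/0.3455) = -0.15375
  P(5)·log₂(P(5)/Q(5)) = 0.0098·log₂(0.0098/0.0663) = -0.02703

D_KL(P||Q) = -0.04247 - 0.09172 + 1.60489 - 0.15375 - 0.02703 = 1.28992 ≈ 1.2899 bits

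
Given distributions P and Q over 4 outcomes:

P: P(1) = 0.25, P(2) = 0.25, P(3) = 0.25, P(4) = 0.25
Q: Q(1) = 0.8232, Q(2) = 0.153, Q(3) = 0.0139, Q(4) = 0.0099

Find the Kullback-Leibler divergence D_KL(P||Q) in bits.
1.9541 bits

D_KL(P||Q) = Σ P(x) log₂(P(x)/Q(x))

Computing term by term:
  P(1)·log₂(P(1)/Q(1)) = 0.25·log₂(0.25/0.8232) = -0.42983
  P(2)·log₂(P(2)/Q(2)) = 0.25·log₂(0.25/0.153) = 0.17710
  P(3)·log₂(P(3)/Q(3)) = 0.25·log₂(0.25/0.0139) = 1.04219
  P(4)·log₂(P(4)/Q(4)) = 0.25·log₂(0.25/0.0099) = 1.16459

D_KL(P||Q) = -0.42983 + 0.17710 + 1.04219 + 1.16459 = 1.95405 ≈ 1.9541 bits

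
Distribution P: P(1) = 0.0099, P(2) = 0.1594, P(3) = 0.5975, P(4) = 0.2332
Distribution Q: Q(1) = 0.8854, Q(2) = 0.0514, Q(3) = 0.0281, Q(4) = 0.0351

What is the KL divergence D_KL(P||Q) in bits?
3.4684 bits

D_KL(P||Q) = Σ P(x) log₂(P(x)/Q(x))

Computing term by term:
  P(1)·log₂(P(1)/Q(1)) = 0.0099·log₂(0.0099/0.8854) = -0.06418
  P(2)·log₂(P(2)/Q(2)) = 0.1594·log₂(0.1594/0.0514) = 0.26027
  P(3)·log₂(P(3)/Q(3)) = 0.5975·log₂(0.5975/0.0281) = 2.63515
  P(4)·log₂(P(4)/Q(4)) = 0.2332·log₂(0.2332/0.0351) = 0.63711

D_KL(P||Q) = -0.06418 + 0.26027 + 2.63515 + 0.63711 = 3.46835 ≈ 3.4684 bits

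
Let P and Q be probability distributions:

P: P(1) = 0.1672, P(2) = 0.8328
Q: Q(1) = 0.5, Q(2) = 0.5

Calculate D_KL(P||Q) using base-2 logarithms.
0.3487 bits

D_KL(P||Q) = Σ P(x) log₂(P(x)/Q(x))

Computing term by term:
  P(1)·log₂(P(1)/Q(1)) = 0.1672·log₂(0.1672/0.5) = -0.26424
  P(2)·log₂(P(2)/Q(2)) = 0.8328·log₂(0.8328/0.5) = 0.61298

D_KL(P||Q) = -0.26424 + 0.61298 = 0.34874 ≈ 0.3487 bits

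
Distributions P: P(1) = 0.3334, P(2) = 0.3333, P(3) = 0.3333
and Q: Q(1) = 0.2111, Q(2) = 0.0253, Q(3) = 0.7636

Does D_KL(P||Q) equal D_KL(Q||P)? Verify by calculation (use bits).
D_KL(P||Q) = 1.0609 bits, D_KL(Q||P) = 0.6800 bits. No — D_KL(P||Q) ≠ D_KL(Q||P) for this pair.

D_KL(P||Q) = Σ P(x) log₂(P(x)/Q(x))

Computing term by term:
  P(1)·log₂(P(1)/Q(1)) = 0.3334·log₂(0.3334/0.2111) = 0.21982
  P(2)·log₂(P(2)/Q(2)) = 0.3333·log₂(0.3333/0.0253) = 1.23975
  P(3)·log₂(P(3)/Q(3)) = 0.3333·log₂(0.3333/0.7636) = -0.39863

D_KL(P||Q) = 0.21982 + 1.23975 - 0.39863 = 1.06094 ≈ 1.0609 bits

D_KL(Q||P) = Σ Q(x) log₂(Q(x)/P(x))

Computing term by term:
  Q(1)·log₂(Q(1)/P(1)) = 0.2111·log₂(0.2111/0.3334) = -0.13918
  Q(2)·log₂(Q(2)/P(2)) = 0.0253·log₂(0.0253/0.3333) = -0.09411
  Q(3)·log₂(Q(3)/P(3)) = 0.7636·log₂(0.7636/0.3333) = 0.91326

D_KL(Q||P) = -0.13918 - 0.09411 + 0.91326 = 0.67997 ≈ 0.6800 bits

These are NOT equal (difference: 0.3809 bits). KL divergence is asymmetric: D_KL(P||Q) ≠ D_KL(Q||P) in general.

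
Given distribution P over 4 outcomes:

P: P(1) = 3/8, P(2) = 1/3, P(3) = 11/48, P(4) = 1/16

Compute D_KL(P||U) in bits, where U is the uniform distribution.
0.2039 bits

U(i) = 1/4 for all i

D_KL(P||U) = Σ P(x) log₂(P(x) / (1/4))
           = Σ P(x) log₂(P(x)) + log₂(4)
           = log₂(4) - H(P)

H(P) = -Σ P(x) log₂(P(x)):
  -P(1)·log₂(P(1)) = -(3/8)·log₂(3/8) = 0.53064
  -P(2)·log₂(P(2)) = -(1/3)·log₂(1/3) = 0.52832
  -P(3)·log₂(P(3)) = -(11/48)·log₂(11/48) = 0.48710
  -P(4)·log₂(P(4)) = -(1/16)·log₂(1/16) = 0.25000
H(P) = 0.53064 + 0.52832 + 0.48710 + 0.25000 = 1.79606 bits

log₂(4) = 2.00000 bits

D_KL(P||U) = 2.00000 - 1.79606 = 0.20394 ≈ 0.2039 bits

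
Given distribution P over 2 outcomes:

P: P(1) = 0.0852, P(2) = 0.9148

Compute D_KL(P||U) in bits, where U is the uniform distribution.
0.5798 bits

U(i) = 1/2 for all i

D_KL(P||U) = Σ P(x) log₂(P(x) / (1/2))
           = Σ P(x) log₂(P(x)) + log₂(2)
           = log₂(2) - H(P)

H(P) = -Σ P(x) log₂(P(x)):
  -P(1)·log₂(P(1)) = -(0.0852)·log₂(0.0852) = 0.30272
  -P(2)·log₂(P(2)) = -(0.9148)·log₂(0.9148) = 0.11753
H(P) = 0.30272 + 0.11753 = 0.42025 bits

log₂(2) = 1.00000 bits

D_KL(P||U) = 1.00000 - 0.42025 = 0.57975 ≈ 0.5798 bits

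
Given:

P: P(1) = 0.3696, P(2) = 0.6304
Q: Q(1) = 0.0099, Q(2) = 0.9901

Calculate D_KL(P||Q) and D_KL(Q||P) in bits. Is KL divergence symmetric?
D_KL(P||Q) = 1.5196 bits, D_KL(Q||P) = 0.5932 bits. No, KL divergence is not symmetric.

D_KL(P||Q) = Σ P(x) log₂(P(x)/Q(x))

Computing term by term:
  P(1)·log₂(P(1)/Q(1)) = 0.3696·log₂(0.3696/0.0099) = 1.93020
  P(2)·log₂(P(2)/Q(2)) = 0.6304·log₂(0.6304/0.9901) = -0.41058

D_KL(P||Q) = 1.93020 - 0.41058 = 1.51962 ≈ 1.5196 bits

D_KL(Q||P) = Σ Q(x) log₂(Q(x)/P(x))

Computing term by term:
  Q(1)·log₂(Q(1)/P(1)) = 0.0099·log₂(0.0099/0.3696) = -0.05170
  Q(2)·log₂(Q(2)/P(2)) = 0.9901·log₂(0.9901/0.6304) = 0.64486

D_KL(Q||P) = -0.05170 + 0.64486 = 0.59316 ≈ 0.5932 bits

These are NOT equal (difference: 0.9264 bits). KL divergence is asymmetric: D_KL(P||Q) ≠ D_KL(Q||P) in general.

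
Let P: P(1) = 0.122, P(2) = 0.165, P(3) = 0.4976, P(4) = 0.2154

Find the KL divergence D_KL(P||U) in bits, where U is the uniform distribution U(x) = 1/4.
0.2227 bits

U(i) = 1/4 for all i

D_KL(P||U) = Σ P(x) log₂(P(x) / (1/4))
           = Σ P(x) log₂(P(x)) + log₂(4)
           = log₂(4) - H(P)

H(P) = -Σ P(x) log₂(P(x)):
  -P(1)·log₂(P(1)) = -(0.122)·log₂(0.122) = 0.37028
  -P(2)·log₂(P(2)) = -(0.165)·log₂(0.165) = 0.42891
  -P(3)·log₂(P(3)) = -(0.4976)·log₂(0.4976) = 0.50105
  -P(4)·log₂(P(4)) = -(0.2154)·log₂(0.2154) = 0.47709
H(P) = 0.37028 + 0.42891 + 0.50105 + 0.47709 = 1.77733 bits

log₂(4) = 2.00000 bits

D_KL(P||U) = 2.00000 - 1.77733 = 0.22267 ≈ 0.2227 bits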